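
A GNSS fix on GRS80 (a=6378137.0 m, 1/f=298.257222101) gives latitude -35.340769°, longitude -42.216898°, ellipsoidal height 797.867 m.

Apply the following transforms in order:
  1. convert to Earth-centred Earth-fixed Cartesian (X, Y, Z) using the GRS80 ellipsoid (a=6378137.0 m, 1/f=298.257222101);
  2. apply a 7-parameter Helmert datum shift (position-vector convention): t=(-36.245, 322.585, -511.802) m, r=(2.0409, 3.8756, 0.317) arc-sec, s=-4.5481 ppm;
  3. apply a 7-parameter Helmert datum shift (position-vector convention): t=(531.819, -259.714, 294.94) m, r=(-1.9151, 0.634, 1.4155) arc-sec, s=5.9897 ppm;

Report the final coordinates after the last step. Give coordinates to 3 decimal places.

X=3858492.252 m, Y=-3500240.251 m, Z=-3669541.403 m

start: φ=-35.340769°, λ=-42.216898°, h=797.867 m
→ ECEF (a=6378137.000, f=1/298.257222101): X=3858041.9417, Y=-3500332.7147, Z=-3669232.7618
→ Helmert 7p (PV): X=3857924.5869, Y=-3499951.9754, Z=-3669835.0000
→ Helmert 7p (PV): X=3858492.2523, Y=-3500240.2511, Z=-3669541.4034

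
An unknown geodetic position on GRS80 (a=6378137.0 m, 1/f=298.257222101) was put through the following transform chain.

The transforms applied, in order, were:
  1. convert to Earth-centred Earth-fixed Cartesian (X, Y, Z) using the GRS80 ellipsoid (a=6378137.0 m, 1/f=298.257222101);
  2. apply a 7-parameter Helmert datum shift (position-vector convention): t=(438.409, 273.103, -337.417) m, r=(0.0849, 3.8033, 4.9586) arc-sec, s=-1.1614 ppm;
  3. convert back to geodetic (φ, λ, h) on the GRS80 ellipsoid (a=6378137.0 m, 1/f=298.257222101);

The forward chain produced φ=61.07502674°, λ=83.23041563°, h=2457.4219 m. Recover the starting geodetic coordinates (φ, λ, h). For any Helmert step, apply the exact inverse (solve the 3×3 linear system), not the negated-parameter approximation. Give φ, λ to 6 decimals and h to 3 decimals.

φ=61.079126°, λ=83.238396°, h=2604.035 m

start: φ=61.075027°, λ=83.230416°, h=2457.422 m
→ ECEF (a=6378137.000, f=1/298.257222101): X=364711.3990, Y=3072433.3453, Z=5561541.7972
→ Helmert⁻¹: X=364244.7124, Y=3072157.3432, Z=5561891.1255
→ geod (Bowring, a=6378137.000): φ=61.07912600°, λ=83.23839600°, h=2604.0350 m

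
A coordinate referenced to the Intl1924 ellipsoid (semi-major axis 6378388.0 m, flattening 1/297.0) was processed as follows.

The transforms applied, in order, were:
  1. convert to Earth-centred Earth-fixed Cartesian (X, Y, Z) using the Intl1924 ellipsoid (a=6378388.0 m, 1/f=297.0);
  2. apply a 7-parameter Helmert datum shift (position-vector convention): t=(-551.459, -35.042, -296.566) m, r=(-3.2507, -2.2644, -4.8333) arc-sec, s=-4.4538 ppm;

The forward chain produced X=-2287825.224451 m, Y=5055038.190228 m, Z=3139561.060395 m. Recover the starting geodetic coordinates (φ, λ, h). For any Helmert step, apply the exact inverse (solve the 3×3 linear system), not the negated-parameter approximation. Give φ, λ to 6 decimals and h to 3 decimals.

φ=29.672381°, λ=114.346599°, h=2141.954 m

start: X=-2287825.2245, Y=5055038.1902, Z=3139561.0604 m
→ Helmert⁻¹: X=-2287367.9326, Y=5054992.6623, Z=3139976.3876
→ geod (Bowring, a=6378388.000): φ=29.67238100°, λ=114.34659900°, h=2141.9540 m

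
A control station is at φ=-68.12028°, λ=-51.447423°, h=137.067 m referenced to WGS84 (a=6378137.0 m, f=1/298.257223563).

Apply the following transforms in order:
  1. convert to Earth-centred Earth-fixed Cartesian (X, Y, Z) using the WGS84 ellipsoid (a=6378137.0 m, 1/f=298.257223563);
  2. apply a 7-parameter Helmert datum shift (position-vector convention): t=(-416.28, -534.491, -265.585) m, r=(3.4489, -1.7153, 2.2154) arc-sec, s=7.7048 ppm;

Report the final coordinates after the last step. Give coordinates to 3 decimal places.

start: φ=-68.120280°, λ=-51.447423°, h=137.067 m
→ ECEF (a=6378137.000, f=1/298.257223563): X=1485664.3191, Y=-1864222.0893, Z=-5896232.7199
→ Helmert 7p (PV): X=1485328.5423, Y=-1864656.3966, Z=-5896562.5508

X=1485328.542 m, Y=-1864656.397 m, Z=-5896562.551 m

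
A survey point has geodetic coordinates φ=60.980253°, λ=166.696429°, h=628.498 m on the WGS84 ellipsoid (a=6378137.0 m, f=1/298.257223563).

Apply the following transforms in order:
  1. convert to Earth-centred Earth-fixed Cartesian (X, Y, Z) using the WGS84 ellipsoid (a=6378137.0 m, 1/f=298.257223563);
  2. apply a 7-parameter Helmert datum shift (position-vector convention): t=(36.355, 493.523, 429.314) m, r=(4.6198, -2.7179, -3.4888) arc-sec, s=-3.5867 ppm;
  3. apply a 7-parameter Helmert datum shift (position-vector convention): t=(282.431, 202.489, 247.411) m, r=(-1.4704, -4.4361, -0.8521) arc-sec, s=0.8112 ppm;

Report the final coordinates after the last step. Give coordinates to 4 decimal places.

start: φ=60.980253°, λ=166.696429°, h=628.498 m
→ ECEF (a=6378137.000, f=1/298.257223563): X=-3019106.0878, Y=713885.1225, Z=5554825.0988
→ Helmert 7p (PV): X=-3019120.0238, Y=714302.7372, Z=5555210.6966
→ Helmert 7p (PV): X=-3018956.5660, Y=714557.8794, Z=5555392.5902

X=-3018956.5660 m, Y=714557.8794 m, Z=5555392.5902 m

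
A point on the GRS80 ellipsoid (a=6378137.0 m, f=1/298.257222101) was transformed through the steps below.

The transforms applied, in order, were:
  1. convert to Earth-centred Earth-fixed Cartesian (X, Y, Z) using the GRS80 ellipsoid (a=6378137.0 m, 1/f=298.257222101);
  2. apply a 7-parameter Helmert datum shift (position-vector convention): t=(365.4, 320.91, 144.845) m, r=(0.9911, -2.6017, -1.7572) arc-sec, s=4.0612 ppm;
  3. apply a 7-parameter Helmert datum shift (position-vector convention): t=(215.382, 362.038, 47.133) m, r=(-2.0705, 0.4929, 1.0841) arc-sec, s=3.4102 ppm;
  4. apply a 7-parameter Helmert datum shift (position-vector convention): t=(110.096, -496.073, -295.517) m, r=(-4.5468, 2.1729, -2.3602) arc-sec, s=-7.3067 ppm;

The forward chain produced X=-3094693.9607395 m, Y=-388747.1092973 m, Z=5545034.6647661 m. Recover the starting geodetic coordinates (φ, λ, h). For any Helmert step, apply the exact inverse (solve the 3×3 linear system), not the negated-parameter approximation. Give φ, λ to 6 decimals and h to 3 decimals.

start: X=-3094693.9607, Y=-388747.1093, Z=5545034.6648 m
→ Helmert⁻¹: X=-3094880.6426, Y=-388411.5251, Z=5545329.5351
→ Helmert⁻¹: X=-3095100.7645, Y=-388811.6335, Z=5545252.1925
→ Helmert⁻¹: X=-3095380.3353, Y=-389130.6889, Z=5545125.7409
→ geod (Bowring, a=6378137.000): φ=60.80161300°, λ=-172.83474300°, h=611.3490 m

φ=60.801613°, λ=-172.834743°, h=611.349 m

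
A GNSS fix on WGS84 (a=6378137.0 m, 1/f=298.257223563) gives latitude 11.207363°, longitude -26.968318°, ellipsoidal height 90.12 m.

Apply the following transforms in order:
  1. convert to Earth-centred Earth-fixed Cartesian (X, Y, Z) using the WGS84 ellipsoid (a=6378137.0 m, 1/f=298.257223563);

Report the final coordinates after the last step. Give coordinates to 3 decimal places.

X=5576942.409 m, Y=-2837710.778 m, Z=1231531.833 m

start: φ=11.207363°, λ=-26.968318°, h=90.120 m
→ ECEF (a=6378137.000, f=1/298.257223563): X=5576942.4087, Y=-2837710.7777, Z=1231531.8325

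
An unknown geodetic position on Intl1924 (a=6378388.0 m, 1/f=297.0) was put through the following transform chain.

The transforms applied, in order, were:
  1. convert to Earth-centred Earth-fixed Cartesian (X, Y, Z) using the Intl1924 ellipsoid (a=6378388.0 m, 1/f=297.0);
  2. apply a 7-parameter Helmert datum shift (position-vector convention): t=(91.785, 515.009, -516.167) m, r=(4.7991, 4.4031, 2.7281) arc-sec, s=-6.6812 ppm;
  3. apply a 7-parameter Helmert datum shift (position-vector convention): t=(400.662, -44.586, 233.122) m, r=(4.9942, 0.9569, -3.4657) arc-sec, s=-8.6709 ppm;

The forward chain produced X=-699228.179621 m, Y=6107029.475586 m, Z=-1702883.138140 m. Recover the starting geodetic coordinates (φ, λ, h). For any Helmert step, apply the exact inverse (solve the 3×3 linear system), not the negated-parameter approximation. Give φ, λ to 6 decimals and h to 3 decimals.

φ=-15.585445°, λ=96.536614°, h=1219.531 m

start: X=-699228.1796, Y=6107029.4756, Z=-1702883.1381 m
→ Helmert⁻¹: X=-699729.6185, Y=6107074.0181, Z=-1703282.1419
→ Helmert⁻¹: X=-699708.9602, Y=6106569.4413, Z=-1702934.3678
→ geod (Bowring, a=6378388.000): φ=-15.58544500°, λ=96.53661400°, h=1219.5310 m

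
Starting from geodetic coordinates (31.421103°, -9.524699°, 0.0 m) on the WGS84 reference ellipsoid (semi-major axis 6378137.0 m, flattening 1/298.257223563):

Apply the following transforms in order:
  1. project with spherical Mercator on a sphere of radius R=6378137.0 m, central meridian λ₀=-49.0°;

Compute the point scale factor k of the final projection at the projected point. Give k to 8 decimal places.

1.17183997

start: φ=31.421103°, λ=-9.524699°, h=0.000 m
→ into merc (λ₀=-49.0°): φ=31.42110300°, λ−λ₀=39.47530100°
scale k = 1.17183997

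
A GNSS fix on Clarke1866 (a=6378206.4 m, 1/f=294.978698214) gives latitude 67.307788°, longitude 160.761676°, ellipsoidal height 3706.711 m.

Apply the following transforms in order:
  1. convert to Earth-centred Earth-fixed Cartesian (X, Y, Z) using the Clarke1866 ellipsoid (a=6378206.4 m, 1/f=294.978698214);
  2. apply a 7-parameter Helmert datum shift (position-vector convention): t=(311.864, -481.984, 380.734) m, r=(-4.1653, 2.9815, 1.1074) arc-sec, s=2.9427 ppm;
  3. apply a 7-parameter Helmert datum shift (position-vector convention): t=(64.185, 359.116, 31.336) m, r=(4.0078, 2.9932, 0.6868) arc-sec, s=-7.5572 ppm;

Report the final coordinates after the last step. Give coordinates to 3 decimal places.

X=-2330701.738 m, Y=813434.023 m, Z=5865424.021 m

start: φ=67.307788°, λ=160.761676°, h=3706.711 m
→ ECEF (a=6378206.400, f=1/294.978698214): X=-2331251.3573, Y=813576.4482, Z=5864972.1254
→ Helmert 7p (PV): X=-2330865.9446, Y=813202.7794, Z=5865387.3866
→ Helmert 7p (PV): X=-2330701.7379, Y=813434.0231, Z=5865424.0213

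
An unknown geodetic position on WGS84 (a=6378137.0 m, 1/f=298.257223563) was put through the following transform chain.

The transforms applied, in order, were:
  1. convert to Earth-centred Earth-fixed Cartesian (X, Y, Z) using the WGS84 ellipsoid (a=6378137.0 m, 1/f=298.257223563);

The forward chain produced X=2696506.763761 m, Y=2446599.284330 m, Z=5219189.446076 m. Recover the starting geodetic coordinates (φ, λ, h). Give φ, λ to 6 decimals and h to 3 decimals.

start: X=2696506.7638, Y=2446599.2843, Z=5219189.4461 m
→ geod (Bowring, a=6378137.000): φ=55.27994500°, λ=42.21814200°, h=-8.8270 m

φ=55.279945°, λ=42.218142°, h=-8.827 m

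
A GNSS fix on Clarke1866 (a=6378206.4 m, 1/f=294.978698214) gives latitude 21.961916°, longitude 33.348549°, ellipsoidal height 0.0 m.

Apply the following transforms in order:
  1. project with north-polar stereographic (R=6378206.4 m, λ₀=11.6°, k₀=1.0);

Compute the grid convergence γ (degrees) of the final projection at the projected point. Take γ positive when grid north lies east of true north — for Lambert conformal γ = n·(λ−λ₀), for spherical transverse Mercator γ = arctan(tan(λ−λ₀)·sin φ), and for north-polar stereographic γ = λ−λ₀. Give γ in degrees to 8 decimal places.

start: φ=21.961916°, λ=33.348549°, h=0.000 m
→ into stereo (λ₀=11.6°): φ=21.96191600°, λ−λ₀=21.74854900°
convergence γ = 21.74854900°

21.74854900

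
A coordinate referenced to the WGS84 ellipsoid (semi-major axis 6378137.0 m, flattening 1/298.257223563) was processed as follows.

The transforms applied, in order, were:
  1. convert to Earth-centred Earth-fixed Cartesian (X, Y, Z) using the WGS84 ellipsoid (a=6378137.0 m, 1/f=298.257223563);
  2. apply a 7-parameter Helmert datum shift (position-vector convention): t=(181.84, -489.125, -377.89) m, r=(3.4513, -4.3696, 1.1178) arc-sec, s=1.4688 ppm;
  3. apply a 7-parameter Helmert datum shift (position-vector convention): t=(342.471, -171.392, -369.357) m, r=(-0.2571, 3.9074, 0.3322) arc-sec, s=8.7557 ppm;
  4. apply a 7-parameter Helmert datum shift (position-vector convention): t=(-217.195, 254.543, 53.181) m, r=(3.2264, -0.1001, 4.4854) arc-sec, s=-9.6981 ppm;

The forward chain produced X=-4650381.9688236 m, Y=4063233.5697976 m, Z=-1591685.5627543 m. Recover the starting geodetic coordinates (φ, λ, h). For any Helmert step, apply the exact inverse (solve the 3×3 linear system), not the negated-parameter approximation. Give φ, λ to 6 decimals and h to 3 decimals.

φ=-14.540267°, λ=138.852689°, h=761.492 m

start: X=-4650381.9688, Y=4063233.5698, Z=-1591685.5628 m
→ Helmert⁻¹: X=-4650122.2892, Y=4063094.6519, Z=-1591815.4791
→ Helmert⁻¹: X=-4650387.3493, Y=4063239.9409, Z=-1591515.2185
→ Helmert⁻¹: X=-4650574.0429, Y=4063721.6768, Z=-1591104.4674
→ geod (Bowring, a=6378137.000): φ=-14.54026700°, λ=138.85268900°, h=761.4920 m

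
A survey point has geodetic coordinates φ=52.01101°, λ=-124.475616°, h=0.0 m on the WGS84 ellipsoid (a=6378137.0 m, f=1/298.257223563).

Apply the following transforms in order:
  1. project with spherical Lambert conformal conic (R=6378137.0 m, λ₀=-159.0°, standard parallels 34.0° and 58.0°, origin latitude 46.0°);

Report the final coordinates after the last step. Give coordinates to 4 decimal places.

start: φ=52.011010°, λ=-124.475616°, h=0.000 m
→ lcc (R=6378137.0, λ₀=-159.0°): E=2251726.3439, N=1155066.9521

E=2251726.3439 m, N=1155066.9521 m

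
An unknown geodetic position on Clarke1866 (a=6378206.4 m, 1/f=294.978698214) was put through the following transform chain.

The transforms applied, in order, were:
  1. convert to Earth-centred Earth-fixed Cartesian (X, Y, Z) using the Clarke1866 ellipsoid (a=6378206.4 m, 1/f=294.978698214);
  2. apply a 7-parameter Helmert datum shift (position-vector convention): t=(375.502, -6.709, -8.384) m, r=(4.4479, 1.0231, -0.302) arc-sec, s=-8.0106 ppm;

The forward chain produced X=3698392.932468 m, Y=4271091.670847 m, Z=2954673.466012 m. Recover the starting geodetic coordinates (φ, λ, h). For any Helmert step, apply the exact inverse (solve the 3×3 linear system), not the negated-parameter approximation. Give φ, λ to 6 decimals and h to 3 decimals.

start: X=3698392.9325, Y=4271091.6708, Z=2954673.4660 m
→ Helmert⁻¹: X=3698026.1451, Y=4271201.7224, Z=2954631.7573
→ geod (Bowring, a=6378206.400): φ=27.76854300°, λ=49.11383500°, h=2066.5560 m

φ=27.768543°, λ=49.113835°, h=2066.556 m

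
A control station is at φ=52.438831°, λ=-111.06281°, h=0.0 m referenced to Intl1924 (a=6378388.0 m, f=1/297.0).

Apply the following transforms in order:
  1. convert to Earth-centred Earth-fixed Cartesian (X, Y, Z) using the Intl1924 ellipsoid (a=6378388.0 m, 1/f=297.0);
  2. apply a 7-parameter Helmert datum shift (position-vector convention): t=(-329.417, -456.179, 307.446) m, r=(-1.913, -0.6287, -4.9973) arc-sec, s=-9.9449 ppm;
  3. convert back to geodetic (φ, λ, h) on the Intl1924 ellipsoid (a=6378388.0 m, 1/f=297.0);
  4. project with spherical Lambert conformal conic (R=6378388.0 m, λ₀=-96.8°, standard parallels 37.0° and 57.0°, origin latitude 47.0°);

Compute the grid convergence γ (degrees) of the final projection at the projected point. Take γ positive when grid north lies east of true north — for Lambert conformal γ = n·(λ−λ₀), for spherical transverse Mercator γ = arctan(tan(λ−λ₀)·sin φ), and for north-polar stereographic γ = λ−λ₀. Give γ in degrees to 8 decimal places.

start: φ=52.438831°, λ=-111.062810°, h=0.000 m
→ ECEF (a=6378388.000, f=1/297.0): X=-1400387.7034, Y=-3636215.1988, Z=5032817.7082
→ Helmert 7p (PV): X=-1400806.6296, Y=-3636554.6120, Z=5033104.5586
→ geod (Bowring, a=6378388.000): φ=52.43707371°, λ=-111.06676429°, h=512.2623 m
→ into lcc (λ₀=-96.8°): φ=52.43707371°, λ−λ₀=-14.26676429°
convergence γ = -10.48817033°

-10.48817033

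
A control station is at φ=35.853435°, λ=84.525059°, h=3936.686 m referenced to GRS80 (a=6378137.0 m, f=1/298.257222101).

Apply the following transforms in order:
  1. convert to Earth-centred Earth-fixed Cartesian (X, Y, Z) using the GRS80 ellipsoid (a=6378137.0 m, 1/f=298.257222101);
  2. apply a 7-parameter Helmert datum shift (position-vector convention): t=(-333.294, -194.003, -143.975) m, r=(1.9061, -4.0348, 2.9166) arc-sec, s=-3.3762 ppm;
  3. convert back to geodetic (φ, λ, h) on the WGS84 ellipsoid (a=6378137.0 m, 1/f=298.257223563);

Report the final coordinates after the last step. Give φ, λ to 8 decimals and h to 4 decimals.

φ=35.85420637°, λ=84.53009985°, h=3648.7770 m

start: φ=35.853435°, λ=84.525059°, h=3936.686 m
→ ECEF (a=6378137.000, f=1/298.257222101): X=494104.8225, Y=5155106.2988, Z=3717328.5911
→ Helmert 7p (PV): X=493624.2516, Y=5154867.5260, Z=3717229.3693
→ geod (Bowring, a=6378137.000): φ=35.85420637°, λ=84.53009985°, h=3648.7770 m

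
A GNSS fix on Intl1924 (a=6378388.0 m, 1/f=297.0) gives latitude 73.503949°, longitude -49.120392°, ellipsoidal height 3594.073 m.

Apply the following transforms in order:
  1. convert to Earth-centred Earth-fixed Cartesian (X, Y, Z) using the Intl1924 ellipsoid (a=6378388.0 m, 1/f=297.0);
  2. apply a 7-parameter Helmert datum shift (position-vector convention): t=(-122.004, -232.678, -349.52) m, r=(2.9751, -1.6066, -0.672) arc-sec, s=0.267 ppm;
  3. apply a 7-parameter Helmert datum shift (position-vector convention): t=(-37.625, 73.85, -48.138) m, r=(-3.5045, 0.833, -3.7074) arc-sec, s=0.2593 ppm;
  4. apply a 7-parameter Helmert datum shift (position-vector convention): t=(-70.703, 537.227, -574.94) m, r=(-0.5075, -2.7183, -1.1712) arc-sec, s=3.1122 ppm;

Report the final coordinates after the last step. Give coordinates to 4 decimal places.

X=1189320.8751 m, Y=-1374028.4263 m, Z=6096117.4210 m

start: φ=73.503949°, λ=-49.120392°, h=3594.073 m
→ ECEF (a=6378388.000, f=1/297.0): X=1189687.0858, Y=-1374400.4567, Z=6097040.7827
→ Helmert 7p (PV): X=1189513.4318, Y=-1374725.3195, Z=6096682.3331
→ Helmert 7p (PV): X=1189476.0274, Y=-1374569.6218, Z=6096654.3292
→ Helmert 7p (PV): X=1189320.8751, Y=-1374028.4263, Z=6096117.4210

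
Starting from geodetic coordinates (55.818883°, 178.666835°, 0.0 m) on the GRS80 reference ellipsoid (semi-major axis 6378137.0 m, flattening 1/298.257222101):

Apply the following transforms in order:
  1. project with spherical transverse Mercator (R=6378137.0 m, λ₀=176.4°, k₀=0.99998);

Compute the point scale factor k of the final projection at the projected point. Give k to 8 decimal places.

1.00022698

start: φ=55.818883°, λ=178.666835°, h=0.000 m
→ into tm (λ₀=176.4°): φ=55.81888300°, λ−λ₀=2.26683500°
scale k = 1.00022698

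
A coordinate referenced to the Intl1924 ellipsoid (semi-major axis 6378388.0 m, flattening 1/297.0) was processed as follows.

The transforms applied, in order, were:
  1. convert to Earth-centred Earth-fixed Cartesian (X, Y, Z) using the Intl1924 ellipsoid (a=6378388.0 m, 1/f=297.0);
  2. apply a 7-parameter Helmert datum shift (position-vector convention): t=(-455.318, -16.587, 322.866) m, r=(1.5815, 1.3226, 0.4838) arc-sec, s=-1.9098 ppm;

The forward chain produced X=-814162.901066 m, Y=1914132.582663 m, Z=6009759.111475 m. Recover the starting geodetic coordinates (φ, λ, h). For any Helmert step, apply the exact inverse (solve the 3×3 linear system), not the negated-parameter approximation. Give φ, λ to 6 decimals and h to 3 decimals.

start: X=-814162.9011, Y=1914132.5827, Z=6009759.1115 m
→ Helmert⁻¹: X=-813743.1806, Y=1914200.8102, Z=6009427.8277
→ geod (Bowring, a=6378388.000): φ=71.02735500°, λ=113.03076100°, h=11.9170 m

φ=71.027355°, λ=113.030761°, h=11.917 m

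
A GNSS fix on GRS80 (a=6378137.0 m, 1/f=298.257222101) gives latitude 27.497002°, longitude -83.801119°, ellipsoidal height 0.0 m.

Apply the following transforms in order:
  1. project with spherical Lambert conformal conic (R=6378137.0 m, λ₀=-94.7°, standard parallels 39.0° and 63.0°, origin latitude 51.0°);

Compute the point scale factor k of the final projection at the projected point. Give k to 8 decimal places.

start: φ=27.497002°, λ=-83.801119°, h=0.000 m
→ into lcc (λ₀=-94.7°): φ=27.49700200°, λ−λ₀=10.89888100°
scale k = 1.05792802

1.05792802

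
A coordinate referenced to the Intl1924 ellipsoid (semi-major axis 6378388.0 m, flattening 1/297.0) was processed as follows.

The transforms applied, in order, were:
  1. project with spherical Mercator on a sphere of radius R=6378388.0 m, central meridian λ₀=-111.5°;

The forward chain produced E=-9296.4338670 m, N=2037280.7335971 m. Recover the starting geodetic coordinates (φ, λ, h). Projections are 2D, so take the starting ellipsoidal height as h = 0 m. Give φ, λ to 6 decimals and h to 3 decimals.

φ=17.997027°, λ=-111.583508°, h=0.000 m

start: E=-9296.4339, N=2037280.7336 m
→ merc⁻¹: φ=17.99702700°, λ=-111.58350800°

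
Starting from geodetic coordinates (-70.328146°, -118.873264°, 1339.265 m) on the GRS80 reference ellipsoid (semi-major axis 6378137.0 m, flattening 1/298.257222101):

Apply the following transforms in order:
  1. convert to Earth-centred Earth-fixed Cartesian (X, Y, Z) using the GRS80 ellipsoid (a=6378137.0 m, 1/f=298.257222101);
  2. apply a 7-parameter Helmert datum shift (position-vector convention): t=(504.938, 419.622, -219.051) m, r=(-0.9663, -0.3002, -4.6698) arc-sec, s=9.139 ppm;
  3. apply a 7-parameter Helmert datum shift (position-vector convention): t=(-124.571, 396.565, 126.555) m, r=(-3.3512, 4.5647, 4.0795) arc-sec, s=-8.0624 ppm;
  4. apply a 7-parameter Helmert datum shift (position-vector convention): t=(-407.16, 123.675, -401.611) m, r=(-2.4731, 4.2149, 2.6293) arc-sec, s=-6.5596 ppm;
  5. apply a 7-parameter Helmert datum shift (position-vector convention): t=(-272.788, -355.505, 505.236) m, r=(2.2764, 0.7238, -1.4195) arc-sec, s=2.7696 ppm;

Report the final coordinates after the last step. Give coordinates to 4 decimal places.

X=-1040640.0039 m, Y=-1885729.3802 m, Z=-5984608.6128 m

start: φ=-70.328146°, λ=-118.873264°, h=1339.265 m
→ ECEF (a=6378137.000, f=1/298.257222101): X=-1040081.8569, Y=-1886184.7621, Z=-5984723.6472
→ Helmert 7p (PV): X=-1039620.4171, Y=-1885786.8677, Z=-5984990.0699
→ Helmert 7p (PV): X=-1039831.7581, Y=-1885492.8980, Z=-5984761.6164
→ Helmert 7p (PV): X=-1040330.3569, Y=-1885441.8661, Z=-5985080.1147
→ Helmert 7p (PV): X=-1040640.0039, Y=-1885729.3802, Z=-5984608.6128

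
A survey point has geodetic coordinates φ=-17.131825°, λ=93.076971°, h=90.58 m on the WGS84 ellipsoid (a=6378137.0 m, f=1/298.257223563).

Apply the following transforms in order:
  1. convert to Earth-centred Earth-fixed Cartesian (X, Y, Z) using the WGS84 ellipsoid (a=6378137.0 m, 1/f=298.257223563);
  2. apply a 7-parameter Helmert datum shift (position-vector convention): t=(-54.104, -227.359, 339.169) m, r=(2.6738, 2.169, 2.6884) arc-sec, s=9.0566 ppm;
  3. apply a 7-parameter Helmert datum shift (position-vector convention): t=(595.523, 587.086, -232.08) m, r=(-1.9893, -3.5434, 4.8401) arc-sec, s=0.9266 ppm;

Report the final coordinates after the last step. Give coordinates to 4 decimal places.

start: φ=-17.131825°, λ=93.076971°, h=90.580 m
→ ECEF (a=6378137.000, f=1/298.257223563): X=-327271.1689, Y=6088203.8850, Z=-1866806.7677
→ Helmert 7p (PV): X=-327427.2203, Y=6088051.5983, Z=-1866402.1423
→ Helmert 7p (PV): X=-326942.7971, Y=6088618.6419, Z=-1866700.2922

X=-326942.7971 m, Y=6088618.6419 m, Z=-1866700.2922 m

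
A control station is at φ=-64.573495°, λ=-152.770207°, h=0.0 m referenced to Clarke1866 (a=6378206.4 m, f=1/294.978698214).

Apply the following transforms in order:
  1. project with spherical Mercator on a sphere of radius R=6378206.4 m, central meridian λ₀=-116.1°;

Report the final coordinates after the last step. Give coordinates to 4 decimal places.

E=-4082153.1876 m, N=-9497017.8208 m

start: φ=-64.573495°, λ=-152.770207°, h=0.000 m
→ merc (R=6378206.4, λ₀=-116.1°): E=-4082153.1876, N=-9497017.8208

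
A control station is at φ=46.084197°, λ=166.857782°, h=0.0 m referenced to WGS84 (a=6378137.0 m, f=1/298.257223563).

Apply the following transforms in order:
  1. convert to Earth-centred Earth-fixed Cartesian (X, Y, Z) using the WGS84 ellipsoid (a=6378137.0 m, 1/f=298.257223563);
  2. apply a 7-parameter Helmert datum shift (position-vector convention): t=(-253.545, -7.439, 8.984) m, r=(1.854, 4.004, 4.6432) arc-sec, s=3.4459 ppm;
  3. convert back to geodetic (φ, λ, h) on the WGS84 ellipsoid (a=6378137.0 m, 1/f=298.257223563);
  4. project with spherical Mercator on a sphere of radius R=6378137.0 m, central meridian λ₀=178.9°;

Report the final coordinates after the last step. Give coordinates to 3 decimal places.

start: φ=46.084197°, λ=166.857782°, h=0.000 m
→ ECEF (a=6378137.000, f=1/298.257223563): X=-4315514.3202, Y=1007604.2707, Z=4571743.6752
→ Helmert 7p (PV): X=-4315716.6714, Y=1007462.0645, Z=4571861.2426
→ geod (Bowring, a=6378137.000): φ=46.08386311°, λ=166.86016718°, h=198.9422 m
→ merc (R=6378137.0, λ₀=178.9°): E=-1340268.0592, N=5793798.5419

E=-1340268.059 m, N=5793798.542 m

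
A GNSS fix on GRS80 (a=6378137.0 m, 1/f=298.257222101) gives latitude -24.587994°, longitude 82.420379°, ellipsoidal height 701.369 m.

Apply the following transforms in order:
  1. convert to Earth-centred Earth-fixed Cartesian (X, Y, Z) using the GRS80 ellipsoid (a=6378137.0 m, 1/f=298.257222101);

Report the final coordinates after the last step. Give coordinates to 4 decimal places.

X=765542.1561 m, Y=5753079.8797 m, Z=-2637935.3813 m

start: φ=-24.587994°, λ=82.420379°, h=701.369 m
→ ECEF (a=6378137.000, f=1/298.257222101): X=765542.1561, Y=5753079.8797, Z=-2637935.3813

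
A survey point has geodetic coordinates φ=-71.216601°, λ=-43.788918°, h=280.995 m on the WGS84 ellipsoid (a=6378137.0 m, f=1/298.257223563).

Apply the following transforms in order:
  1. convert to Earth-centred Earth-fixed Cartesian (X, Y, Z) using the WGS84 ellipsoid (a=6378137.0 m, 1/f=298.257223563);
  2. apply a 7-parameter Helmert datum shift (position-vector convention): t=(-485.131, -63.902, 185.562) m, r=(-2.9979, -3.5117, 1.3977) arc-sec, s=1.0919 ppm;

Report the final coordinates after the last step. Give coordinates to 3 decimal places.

start: φ=-71.216601°, λ=-43.788918°, h=280.995 m
→ ECEF (a=6378137.000, f=1/298.257223563): X=1487091.0148, Y=-1425516.9762, Z=-6016372.7253
→ Helmert 7p (PV): X=1486719.5973, Y=-1425659.8013, Z=-6016147.6957

X=1486719.597 m, Y=-1425659.801 m, Z=-6016147.696 m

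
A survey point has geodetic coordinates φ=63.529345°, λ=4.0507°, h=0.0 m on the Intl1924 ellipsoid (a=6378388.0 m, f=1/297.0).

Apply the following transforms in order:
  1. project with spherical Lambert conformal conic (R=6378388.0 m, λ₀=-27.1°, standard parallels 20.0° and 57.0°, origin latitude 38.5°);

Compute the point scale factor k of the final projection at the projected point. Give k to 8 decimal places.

1.05564903

start: φ=63.529345°, λ=4.050700°, h=0.000 m
→ into lcc (λ₀=-27.1°): φ=63.52934500°, λ−λ₀=31.15070000°
scale k = 1.05564903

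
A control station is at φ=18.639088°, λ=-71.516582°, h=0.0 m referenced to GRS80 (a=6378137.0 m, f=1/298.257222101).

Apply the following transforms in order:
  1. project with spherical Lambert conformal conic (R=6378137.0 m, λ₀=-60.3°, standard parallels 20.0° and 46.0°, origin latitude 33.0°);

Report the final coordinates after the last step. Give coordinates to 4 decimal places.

E=-1187369.5831 m, N=-1510700.6590 m

start: φ=18.639088°, λ=-71.516582°, h=0.000 m
→ lcc (R=6378137.0, λ₀=-60.3°): E=-1187369.5831, N=-1510700.6590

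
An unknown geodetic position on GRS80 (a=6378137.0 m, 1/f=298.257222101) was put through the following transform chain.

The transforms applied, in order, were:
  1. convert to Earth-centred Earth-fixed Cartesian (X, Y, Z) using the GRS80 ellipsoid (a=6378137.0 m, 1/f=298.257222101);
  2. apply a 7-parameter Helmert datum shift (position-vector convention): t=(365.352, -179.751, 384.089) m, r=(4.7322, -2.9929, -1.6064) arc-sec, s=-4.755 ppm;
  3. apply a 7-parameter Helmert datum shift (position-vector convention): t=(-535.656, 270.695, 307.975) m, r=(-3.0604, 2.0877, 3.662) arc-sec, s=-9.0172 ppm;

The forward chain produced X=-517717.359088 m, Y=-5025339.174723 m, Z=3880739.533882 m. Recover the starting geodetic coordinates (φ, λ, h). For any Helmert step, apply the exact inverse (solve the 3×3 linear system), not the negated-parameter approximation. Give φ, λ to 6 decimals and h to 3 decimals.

start: X=-517717.3591, Y=-5025339.1747, Z=3880739.5339 m
→ Helmert⁻¹: X=-517314.8675, Y=-5025703.5769, Z=3880386.7463
→ Helmert⁻¹: X=-517587.2417, Y=-5025462.7338, Z=3880143.9129
→ geod (Bowring, a=6378137.000): φ=37.71156500°, λ=-95.88032800°, h=-37.2650 m

φ=37.711565°, λ=-95.880328°, h=-37.265 m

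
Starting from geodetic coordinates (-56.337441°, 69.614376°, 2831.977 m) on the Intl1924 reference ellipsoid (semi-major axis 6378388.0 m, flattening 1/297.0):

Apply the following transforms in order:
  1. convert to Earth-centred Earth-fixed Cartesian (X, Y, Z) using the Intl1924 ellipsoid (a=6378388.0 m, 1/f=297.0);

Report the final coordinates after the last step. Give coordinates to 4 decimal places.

X=1234985.1664 m, Y=3323327.0647 m, Z=-5287827.1642 m

start: φ=-56.337441°, λ=69.614376°, h=2831.977 m
→ ECEF (a=6378388.000, f=1/297.0): X=1234985.1664, Y=3323327.0647, Z=-5287827.1642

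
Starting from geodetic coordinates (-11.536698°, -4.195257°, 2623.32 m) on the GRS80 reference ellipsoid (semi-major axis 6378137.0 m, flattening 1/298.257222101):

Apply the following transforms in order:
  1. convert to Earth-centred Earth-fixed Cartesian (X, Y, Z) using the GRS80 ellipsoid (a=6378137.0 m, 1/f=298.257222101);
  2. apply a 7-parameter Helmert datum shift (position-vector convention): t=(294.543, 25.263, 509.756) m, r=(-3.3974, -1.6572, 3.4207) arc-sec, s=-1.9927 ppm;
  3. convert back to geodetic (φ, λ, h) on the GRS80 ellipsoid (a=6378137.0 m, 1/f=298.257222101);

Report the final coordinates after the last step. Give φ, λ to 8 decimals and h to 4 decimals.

φ=-11.53112609°, λ=-4.19406254°, h=2794.6202 m

start: φ=-11.536698°, λ=-4.195257°, h=2623.320 m
→ ECEF (a=6378137.000, f=1/298.257222101): X=6235931.5854, Y=-457419.1930, Z=-1267753.9074
→ Helmert 7p (PV): X=6236231.4734, Y=-457310.4831, Z=-1267183.9895
→ geod (Bowring, a=6378137.000): φ=-11.53112609°, λ=-4.19406254°, h=2794.6202 m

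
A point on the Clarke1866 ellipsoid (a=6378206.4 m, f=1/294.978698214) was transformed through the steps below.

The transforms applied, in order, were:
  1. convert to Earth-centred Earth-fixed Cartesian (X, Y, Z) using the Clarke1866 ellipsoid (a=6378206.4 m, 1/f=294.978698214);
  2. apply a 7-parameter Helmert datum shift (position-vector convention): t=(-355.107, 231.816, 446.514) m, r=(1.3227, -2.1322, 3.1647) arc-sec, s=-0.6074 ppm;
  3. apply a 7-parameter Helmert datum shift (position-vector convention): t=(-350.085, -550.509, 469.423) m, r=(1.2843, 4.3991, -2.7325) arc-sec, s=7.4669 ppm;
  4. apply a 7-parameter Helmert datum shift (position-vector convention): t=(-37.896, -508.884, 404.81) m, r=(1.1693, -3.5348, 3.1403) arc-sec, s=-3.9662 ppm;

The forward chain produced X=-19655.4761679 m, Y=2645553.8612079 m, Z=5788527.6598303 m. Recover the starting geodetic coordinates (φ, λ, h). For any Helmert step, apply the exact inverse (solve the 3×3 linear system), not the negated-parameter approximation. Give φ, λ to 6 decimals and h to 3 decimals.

start: X=-19655.4762, Y=2645553.8612, Z=5788527.6598 m
→ Helmert⁻¹: X=-19478.1797, Y=2646106.3491, Z=5788131.1400
→ Helmert⁻¹: X=-19286.4485, Y=2646672.8767, Z=5787601.6107
→ Helmert⁻¹: X=-18830.9255, Y=2646480.0679, Z=5787141.8356
→ geod (Bowring, a=6378206.400): φ=65.57144300°, λ=90.40767900°, h=3277.6090 m

φ=65.571443°, λ=90.407679°, h=3277.609 m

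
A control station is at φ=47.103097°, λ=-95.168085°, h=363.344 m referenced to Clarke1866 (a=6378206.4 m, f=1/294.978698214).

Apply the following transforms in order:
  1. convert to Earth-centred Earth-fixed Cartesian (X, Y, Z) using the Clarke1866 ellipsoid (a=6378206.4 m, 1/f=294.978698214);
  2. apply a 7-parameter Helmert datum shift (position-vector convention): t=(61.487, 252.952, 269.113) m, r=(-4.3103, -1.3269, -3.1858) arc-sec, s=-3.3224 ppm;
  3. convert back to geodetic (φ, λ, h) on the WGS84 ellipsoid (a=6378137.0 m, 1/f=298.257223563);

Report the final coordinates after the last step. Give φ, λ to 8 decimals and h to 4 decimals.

φ=47.10546573°, λ=-95.16897120°, h=306.4472 m

start: φ=47.103097°, λ=-95.168085°, h=363.344 m
→ ECEF (a=6378206.400, f=1/294.978698214): X=-391809.7592, Y=-4331997.3023, Z=4649636.0379
→ Helmert 7p (PV): X=-391843.7897, Y=-4331626.7434, Z=4649977.7075
→ geod (Bowring, a=6378137.000): φ=47.10546573°, λ=-95.16897120°, h=306.4472 m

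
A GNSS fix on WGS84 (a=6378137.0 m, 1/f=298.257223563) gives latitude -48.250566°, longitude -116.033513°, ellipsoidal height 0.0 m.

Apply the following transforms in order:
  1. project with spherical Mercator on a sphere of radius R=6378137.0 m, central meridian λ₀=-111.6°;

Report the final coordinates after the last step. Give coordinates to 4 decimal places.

E=-493536.4096 m, N=-6148641.7831 m

start: φ=-48.250566°, λ=-116.033513°, h=0.000 m
→ merc (R=6378137.0, λ₀=-111.6°): E=-493536.4096, N=-6148641.7831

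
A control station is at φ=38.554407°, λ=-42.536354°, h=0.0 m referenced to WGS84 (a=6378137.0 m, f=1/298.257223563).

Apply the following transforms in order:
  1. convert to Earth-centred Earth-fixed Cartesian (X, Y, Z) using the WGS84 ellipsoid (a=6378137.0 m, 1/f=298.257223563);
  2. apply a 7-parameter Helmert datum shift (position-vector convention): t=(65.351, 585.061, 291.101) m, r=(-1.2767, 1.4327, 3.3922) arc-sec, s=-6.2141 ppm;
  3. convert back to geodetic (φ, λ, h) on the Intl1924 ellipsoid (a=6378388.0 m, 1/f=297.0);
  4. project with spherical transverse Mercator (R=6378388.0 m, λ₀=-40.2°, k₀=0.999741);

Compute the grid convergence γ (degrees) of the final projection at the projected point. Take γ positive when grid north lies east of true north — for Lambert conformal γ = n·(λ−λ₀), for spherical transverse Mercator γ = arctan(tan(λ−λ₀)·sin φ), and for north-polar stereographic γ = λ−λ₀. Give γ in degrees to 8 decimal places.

start: φ=38.554407°, λ=-42.536354°, h=0.000 m
→ ECEF (a=6378137.000, f=1/298.257223563): X=3680048.0575, Y=-3376440.8314, Z=3953754.1936
→ Helmert 7p (PV): X=3680173.5307, Y=-3375749.7956, Z=3954016.0632
→ geod (Bowring, a=6378388.000): φ=38.55915739°, λ=-42.52953881°, h=-345.3607 m
→ into tm (λ₀=-40.2°): φ=38.55915739°, λ−λ₀=-2.32953881°
convergence γ = -1.45254297°

-1.45254297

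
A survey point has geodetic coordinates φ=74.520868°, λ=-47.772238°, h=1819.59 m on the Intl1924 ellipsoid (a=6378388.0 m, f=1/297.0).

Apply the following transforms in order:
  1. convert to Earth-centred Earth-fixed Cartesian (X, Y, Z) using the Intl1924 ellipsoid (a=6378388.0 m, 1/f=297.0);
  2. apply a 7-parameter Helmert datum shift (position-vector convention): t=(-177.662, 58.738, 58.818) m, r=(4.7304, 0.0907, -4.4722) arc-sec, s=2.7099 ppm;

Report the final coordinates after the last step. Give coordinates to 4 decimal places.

start: φ=74.520868°, λ=-47.772238°, h=1819.590 m
→ ECEF (a=6378388.000, f=1/297.0): X=1148003.4065, Y=-1264839.2145, Z=6126609.6701
→ Helmert 7p (PV): X=1147804.1253, Y=-1264949.3007, Z=6126655.5783

X=1147804.1253 m, Y=-1264949.3007 m, Z=6126655.5783 m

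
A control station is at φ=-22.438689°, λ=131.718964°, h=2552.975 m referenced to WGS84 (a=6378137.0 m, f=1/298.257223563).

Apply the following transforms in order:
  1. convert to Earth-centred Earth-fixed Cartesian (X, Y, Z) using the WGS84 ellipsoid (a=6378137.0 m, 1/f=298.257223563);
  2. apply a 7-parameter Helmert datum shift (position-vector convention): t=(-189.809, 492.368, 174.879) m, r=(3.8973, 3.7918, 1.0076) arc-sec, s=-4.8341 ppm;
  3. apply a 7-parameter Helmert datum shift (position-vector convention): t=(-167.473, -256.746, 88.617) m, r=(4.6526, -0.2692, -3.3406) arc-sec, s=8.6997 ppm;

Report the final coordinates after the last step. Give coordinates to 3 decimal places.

start: φ=-22.438689°, λ=131.718964°, h=2552.975 m
→ ECEF (a=6378137.000, f=1/298.257223563): X=-3926633.2474, Y=4404220.7719, Z=-2420357.4815
→ Helmert 7p (PV): X=-3926870.0828, Y=4404718.3996, Z=-2420015.5029
→ Helmert 7p (PV): X=-3926997.2219, Y=4404618.1596, Z=-2419853.7087

X=-3926997.222 m, Y=4404618.160 m, Z=-2419853.709 m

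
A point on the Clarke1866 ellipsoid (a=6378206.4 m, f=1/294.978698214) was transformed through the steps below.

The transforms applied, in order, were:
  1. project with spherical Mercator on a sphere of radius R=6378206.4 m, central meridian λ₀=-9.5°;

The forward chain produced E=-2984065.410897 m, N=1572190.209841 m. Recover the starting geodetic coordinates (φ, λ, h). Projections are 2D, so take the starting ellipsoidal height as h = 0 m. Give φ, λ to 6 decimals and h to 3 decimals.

start: E=-2984065.4109, N=1572190.2098 m
→ merc⁻¹: φ=13.98218800°, λ=-36.30602400°

φ=13.982188°, λ=-36.306024°, h=0.000 m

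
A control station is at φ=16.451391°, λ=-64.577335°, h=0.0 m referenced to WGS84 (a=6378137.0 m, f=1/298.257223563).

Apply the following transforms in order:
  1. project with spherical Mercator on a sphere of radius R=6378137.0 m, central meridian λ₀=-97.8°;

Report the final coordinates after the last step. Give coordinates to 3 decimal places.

start: φ=16.451391°, λ=-64.577335°, h=0.000 m
→ merc (R=6378137.0, λ₀=-97.8°): E=3698330.1506, N=1857056.0492

E=3698330.151 m, N=1857056.049 m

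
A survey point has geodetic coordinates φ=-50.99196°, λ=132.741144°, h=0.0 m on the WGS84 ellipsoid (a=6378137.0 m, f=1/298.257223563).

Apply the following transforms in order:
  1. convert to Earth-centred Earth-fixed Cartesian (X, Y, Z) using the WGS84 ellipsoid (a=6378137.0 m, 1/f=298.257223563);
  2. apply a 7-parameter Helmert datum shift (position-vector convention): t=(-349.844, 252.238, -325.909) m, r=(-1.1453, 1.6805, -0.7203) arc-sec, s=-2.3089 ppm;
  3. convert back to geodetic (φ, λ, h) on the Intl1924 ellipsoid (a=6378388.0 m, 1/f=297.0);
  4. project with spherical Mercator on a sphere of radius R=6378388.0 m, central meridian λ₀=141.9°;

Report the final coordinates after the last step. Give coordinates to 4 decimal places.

E=-1019409.3704 m, N=-6620063.7125 m

start: φ=-50.991960°, λ=132.741144°, h=0.000 m
→ ECEF (a=6378137.000, f=1/298.257223563): X=-2730172.6061, Y=2954400.0806, Z=-4932981.6849
→ Helmert 7p (PV): X=-2730546.0196, Y=2954627.6406, Z=-4933290.3652
→ geod (Bowring, a=6378388.000): φ=-50.99157290°, λ=132.74285018°, h=308.6712 m
→ merc (R=6378388.0, λ₀=141.9°): E=-1019409.3704, N=-6620063.7125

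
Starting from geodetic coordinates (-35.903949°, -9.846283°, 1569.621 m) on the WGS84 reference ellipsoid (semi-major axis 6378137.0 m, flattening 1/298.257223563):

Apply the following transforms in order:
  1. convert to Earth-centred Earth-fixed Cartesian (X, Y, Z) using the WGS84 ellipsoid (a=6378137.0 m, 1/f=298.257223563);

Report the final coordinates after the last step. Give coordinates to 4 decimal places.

start: φ=-35.903949°, λ=-9.846283°, h=1569.621 m
→ ECEF (a=6378137.000, f=1/298.257223563): X=5097321.7179, Y=-884701.3557, Z=-3720484.6892

X=5097321.7179 m, Y=-884701.3557 m, Z=-3720484.6892 m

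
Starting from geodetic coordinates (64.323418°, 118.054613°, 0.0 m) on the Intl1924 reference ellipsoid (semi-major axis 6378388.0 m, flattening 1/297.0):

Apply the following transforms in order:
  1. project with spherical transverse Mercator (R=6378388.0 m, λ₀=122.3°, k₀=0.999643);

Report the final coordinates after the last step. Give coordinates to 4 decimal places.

start: φ=64.323418°, λ=118.054613°, h=0.000 m
→ tm (R=6378388.0, λ₀=122.3°): E=-204588.6251, N=7165010.9882

E=-204588.6251 m, N=7165010.9882 m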